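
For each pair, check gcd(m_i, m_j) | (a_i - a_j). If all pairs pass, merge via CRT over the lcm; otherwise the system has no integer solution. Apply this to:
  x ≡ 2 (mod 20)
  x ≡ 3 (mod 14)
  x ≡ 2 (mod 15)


Moduli 20, 14, 15 are not pairwise coprime, so CRT works modulo lcm(m_i) when all pairwise compatibility conditions hold.
Pairwise compatibility: gcd(m_i, m_j) must divide a_i - a_j for every pair.
Merge one congruence at a time:
  Start: x ≡ 2 (mod 20).
  Combine with x ≡ 3 (mod 14): gcd(20, 14) = 2, and 3 - 2 = 1 is NOT divisible by 2.
    ⇒ system is inconsistent (no integer solution).

No solution (the system is inconsistent).


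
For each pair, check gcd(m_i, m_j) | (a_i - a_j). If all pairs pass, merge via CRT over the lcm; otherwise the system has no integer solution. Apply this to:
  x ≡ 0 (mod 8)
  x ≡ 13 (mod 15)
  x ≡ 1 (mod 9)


Moduli 8, 15, 9 are not pairwise coprime, so CRT works modulo lcm(m_i) when all pairwise compatibility conditions hold.
Pairwise compatibility: gcd(m_i, m_j) must divide a_i - a_j for every pair.
Merge one congruence at a time:
  Start: x ≡ 0 (mod 8).
  Combine with x ≡ 13 (mod 15): gcd(8, 15) = 1; 13 - 0 = 13, which IS divisible by 1, so compatible.
    Write x = 0 + 8·t and substitute into x ≡ 13 (mod 15): 8·t ≡ 13 − 0 = 13 (mod 15).
    The inverse of 8 mod 15 is 2 (since 8·2 = 16 = 1·15 + 1), so t ≡ 2·13 = 26 ≡ 11 (mod 15).
    Then x = 0 + 8·11 = 88, valid modulo lcm(8, 15) = 120: x ≡ 88 (mod 120).
  Combine with x ≡ 1 (mod 9): gcd(120, 9) = 3; 1 - 88 = -87, which IS divisible by 3, so compatible.
    Write x = 88 + 120·t and substitute into x ≡ 1 (mod 9): 120·t ≡ 1 − 88 = -87 (mod 9).
    Divide the congruence (and modulus) by g = 3: 40·t ≡ -29 (mod 3).
    Reduce coefficients mod 3: 1·t ≡ 1 (mod 3).
    So t ≡ 1 (mod 3).
    Then x = 88 + 120·1 = 208, valid modulo lcm(120, 9) = 360: x ≡ 208 (mod 360).
Verify: 208 mod 8 = 0, 208 mod 15 = 13, 208 mod 9 = 1.

x ≡ 208 (mod 360).


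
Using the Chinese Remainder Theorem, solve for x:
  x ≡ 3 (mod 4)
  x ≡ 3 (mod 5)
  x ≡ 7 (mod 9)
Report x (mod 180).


Moduli 4, 5, 9 are pairwise coprime; by CRT there is a unique solution modulo M = 4 · 5 · 9 = 180.
Solve pairwise, accumulating the modulus:
  Start with x ≡ 3 (mod 4).
  Combine with x ≡ 3 (mod 5): since gcd(4, 5) = 1, we get a unique residue mod 20.
    Write x = 3 + 4·t and substitute into x ≡ 3 (mod 5): 4·t ≡ 3 − 3 = 0 (mod 5).
    The inverse of 4 mod 5 is 4 (since 4·4 = 16 = 3·5 + 1), so t ≡ 4·0 = 0 ≡ 0 (mod 5).
    Then x = 3 + 4·0 = 3, valid modulo lcm(4, 5) = 20: x ≡ 3 (mod 20).
  Combine with x ≡ 7 (mod 9): since gcd(20, 9) = 1, we get a unique residue mod 180.
    Write x = 3 + 20·t and substitute into x ≡ 7 (mod 9): 20·t ≡ 7 − 3 = 4 (mod 9).
    Reduce coefficients mod 9: 2·t ≡ 4 (mod 9).
    The inverse of 2 mod 9 is 5 (since 2·5 = 10 = 1·9 + 1), so t ≡ 5·4 = 20 ≡ 2 (mod 9).
    Then x = 3 + 20·2 = 43, valid modulo lcm(20, 9) = 180: x ≡ 43 (mod 180).
Verify: 43 mod 4 = 3 ✓, 43 mod 5 = 3 ✓, 43 mod 9 = 7 ✓.

x ≡ 43 (mod 180).


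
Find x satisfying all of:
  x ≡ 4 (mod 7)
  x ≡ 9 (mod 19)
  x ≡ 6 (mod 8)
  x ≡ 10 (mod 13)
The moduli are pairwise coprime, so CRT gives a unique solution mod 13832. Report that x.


Product of moduli M = 7 · 19 · 8 · 13 = 13832.
Merge one congruence at a time:
  Start: x ≡ 4 (mod 7).
  Combine with x ≡ 9 (mod 19); new modulus lcm = 133.
    Write x = 4 + 7·t and substitute into x ≡ 9 (mod 19): 7·t ≡ 9 − 4 = 5 (mod 19).
    The inverse of 7 mod 19 is 11 (since 7·11 = 77 = 4·19 + 1), so t ≡ 11·5 = 55 ≡ 17 (mod 19).
    Then x = 4 + 7·17 = 123, valid modulo lcm(7, 19) = 133: x ≡ 123 (mod 133).
  Combine with x ≡ 6 (mod 8); new modulus lcm = 1064.
    Write x = 123 + 133·t and substitute into x ≡ 6 (mod 8): 133·t ≡ 6 − 123 = -117 (mod 8).
    Reduce coefficients mod 8: 5·t ≡ 3 (mod 8).
    The inverse of 5 mod 8 is 5 (since 5·5 = 25 = 3·8 + 1), so t ≡ 5·3 = 15 ≡ 7 (mod 8).
    Then x = 123 + 133·7 = 1054, valid modulo lcm(133, 8) = 1064: x ≡ 1054 (mod 1064).
  Combine with x ≡ 10 (mod 13); new modulus lcm = 13832.
    Write x = 1054 + 1064·t and substitute into x ≡ 10 (mod 13): 1064·t ≡ 10 − 1054 = -1044 (mod 13).
    Reduce coefficients mod 13: 11·t ≡ 9 (mod 13).
    The inverse of 11 mod 13 is 6 (since 11·6 = 66 = 5·13 + 1), so t ≡ 6·9 = 54 ≡ 2 (mod 13).
    Then x = 1054 + 1064·2 = 3182, valid modulo lcm(1064, 13) = 13832: x ≡ 3182 (mod 13832).
Verify against each original: 3182 mod 7 = 4, 3182 mod 19 = 9, 3182 mod 8 = 6, 3182 mod 13 = 10.

x ≡ 3182 (mod 13832).


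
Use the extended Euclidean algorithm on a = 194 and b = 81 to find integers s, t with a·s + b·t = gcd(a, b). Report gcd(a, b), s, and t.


Euclidean algorithm on (194, 81) — divide until remainder is 0:
  194 = 2 · 81 + 32
  81 = 2 · 32 + 17
  32 = 1 · 17 + 15
  17 = 1 · 15 + 2
  15 = 7 · 2 + 1
  2 = 2 · 1 + 0
gcd(194, 81) = 1.
Track Bezout coefficients alongside the remainders: start with r₀ = 194 = a·1 + b·0 (s = 1, t = 0) and r₁ = 81 = a·0 + b·1 (s = 0, t = 1); each new remainder r_{k+1} = r_{k-1} − q_k·r_k inherits s_{k+1} = s_{k-1} − q_k·s_k, t_{k+1} = t_{k-1} − q_k·t_k, so r_k = a·s_k + b·t_k at every step:
  q = 2: r = 32, s = 1 − 2·0 = 1, t = 0 − 2·1 = -2  (check: 194·1 + 81·(-2) = 32)
  q = 2: r = 17, s = 0 − 2·1 = -2, t = 1 − 2·(-2) = 5  (check: 194·(-2) + 81·5 = 17)
  q = 1: r = 15, s = 1 − 1·(-2) = 3, t = -2 − 1·5 = -7  (check: 194·3 + 81·(-7) = 15)
  q = 1: r = 2, s = -2 − 1·3 = -5, t = 5 − 1·(-7) = 12  (check: 194·(-5) + 81·12 = 2)
  q = 7: r = 1, s = 3 − 7·(-5) = 38, t = -7 − 7·12 = -91  (check: 194·38 + 81·(-91) = 1)
The row with r = 1 (the gcd) gives the Bezout coefficients s = 38, t = -91.
Result: 194 · (38) + 81 · (-91) = 1.

gcd(194, 81) = 1; s = 38, t = -91 (check: 194·38 + 81·(-91) = 1).


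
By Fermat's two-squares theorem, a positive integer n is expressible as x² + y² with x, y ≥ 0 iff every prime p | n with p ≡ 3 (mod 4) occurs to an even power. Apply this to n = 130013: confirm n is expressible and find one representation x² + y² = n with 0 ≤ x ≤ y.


Step 1: Factor n = 130013 = 13 · 73 · 137.
Step 2: Check the mod-4 condition on each prime factor: 13 ≡ 1 (mod 4), exponent 1; 73 ≡ 1 (mod 4), exponent 1; 137 ≡ 1 (mod 4), exponent 1.
All primes ≡ 3 (mod 4) appear to even exponent (or don't appear), so by the two-squares theorem n IS expressible as a sum of two squares.
Step 3: Build a representation. Here n = 13 · 73 · 137 is a product of primes ≡ 1 (mod 4). Each prime p ≡ 1 (mod 4) is itself a sum of two squares; find a² by testing p − a² for a perfect square:
  13: 13 − 1² = 12, 13 − 2² = 9 = 3² ⇒ 13 = 2² + 3².
  73: 73 − 1² = 72, 73 − 2² = 69, 73 − 3² = 64 = 8² ⇒ 73 = 3² + 8².
  137: 137 − 1² = 136, 137 − 2² = 133, 137 − 3² = 128, 137 − 4² = 121 = 11² ⇒ 137 = 4² + 11².
  Combine using the Brahmagupta–Fibonacci identity (a² + b²)(c² + d²) = (ac − bd)² + (ad + bc)² = (ac + bd)² + (ad − bc)²:
  13 · 73 = 949: from (2² + 3²)(3² + 8²), take (2·3 − 3·8, 2·8 + 3·3) = (6 − 24, 16 + 9) = (-18, 25); dropping signs (only squares matter) gives (18, 25); check 18² + 25² = 324 + 625 = 949 ✓.
  949 · 137 = 130013: from (18² + 25²)(4² + 11²), take (18·4 − 25·11, 18·11 + 25·4) = (72 − 275, 198 + 100) = (-203, 298); dropping signs (only squares matter) gives (203, 298); check 203² + 298² = 41209 + 88804 = 130013 ✓.
Step 4: Order so x ≤ y and verify: 203² + 298² = 41209 + 88804 = 130013 = n. ✓

n = 130013 = 203² + 298² (one valid representation with x ≤ y).


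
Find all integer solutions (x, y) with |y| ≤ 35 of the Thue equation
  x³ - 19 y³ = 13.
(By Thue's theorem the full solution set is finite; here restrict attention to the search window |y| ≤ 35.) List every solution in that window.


The equation is x³ - 19y³ = 13. For fixed y, x³ = 19·y³ + 13, so a solution requires the RHS to be a perfect cube.
Strategy: iterate y from -35 to 35, compute RHS = 19·y³ + 13, and check whether it is a (positive or negative) perfect cube.
Check small values of y:
  y = 0: RHS = 13 is not a perfect cube.
  y = 1: RHS = 32 is not a perfect cube.
  y = -1: RHS = -6 is not a perfect cube.
  y = 2: RHS = 165 is not a perfect cube.
  y = -2: RHS = -139 is not a perfect cube.
  y = 3: RHS = 526 is not a perfect cube.
  y = -3: RHS = -500 is not a perfect cube.
Continuing the search up to |y| = 35 finds no solutions either.
No (x, y) in the scanned range satisfies the equation.

No integer solutions with |y| ≤ 35.


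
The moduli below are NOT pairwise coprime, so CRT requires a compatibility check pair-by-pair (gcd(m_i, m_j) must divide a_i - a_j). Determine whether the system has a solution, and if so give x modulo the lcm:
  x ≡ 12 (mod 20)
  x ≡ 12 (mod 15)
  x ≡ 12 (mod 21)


Moduli 20, 15, 21 are not pairwise coprime, so CRT works modulo lcm(m_i) when all pairwise compatibility conditions hold.
Pairwise compatibility: gcd(m_i, m_j) must divide a_i - a_j for every pair.
Merge one congruence at a time:
  Start: x ≡ 12 (mod 20).
  Combine with x ≡ 12 (mod 15): gcd(20, 15) = 5; 12 - 12 = 0, which IS divisible by 5, so compatible.
    Write x = 12 + 20·t and substitute into x ≡ 12 (mod 15): 20·t ≡ 12 − 12 = 0 (mod 15).
    Divide the congruence (and modulus) by g = 5: 4·t ≡ 0 (mod 3).
    Reduce coefficients mod 3: 1·t ≡ 0 (mod 3).
    So t ≡ 0 (mod 3).
    Then x = 12 + 20·0 = 12, valid modulo lcm(20, 15) = 60: x ≡ 12 (mod 60).
  Combine with x ≡ 12 (mod 21): gcd(60, 21) = 3; 12 - 12 = 0, which IS divisible by 3, so compatible.
    Write x = 12 + 60·t and substitute into x ≡ 12 (mod 21): 60·t ≡ 12 − 12 = 0 (mod 21).
    Divide the congruence (and modulus) by g = 3: 20·t ≡ 0 (mod 7).
    Reduce coefficients mod 7: 6·t ≡ 0 (mod 7).
    The inverse of 6 mod 7 is 6 (since 6·6 = 36 = 5·7 + 1), so t ≡ 6·0 = 0 ≡ 0 (mod 7).
    Then x = 12 + 60·0 = 12, valid modulo lcm(60, 21) = 420: x ≡ 12 (mod 420).
Verify: 12 mod 20 = 12, 12 mod 15 = 12, 12 mod 21 = 12.

x ≡ 12 (mod 420).


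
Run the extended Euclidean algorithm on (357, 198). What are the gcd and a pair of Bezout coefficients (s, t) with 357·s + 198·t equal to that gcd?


Euclidean algorithm on (357, 198) — divide until remainder is 0:
  357 = 1 · 198 + 159
  198 = 1 · 159 + 39
  159 = 4 · 39 + 3
  39 = 13 · 3 + 0
gcd(357, 198) = 3.
Track Bezout coefficients alongside the remainders: start with r₀ = 357 = a·1 + b·0 (s = 1, t = 0) and r₁ = 198 = a·0 + b·1 (s = 0, t = 1); each new remainder r_{k+1} = r_{k-1} − q_k·r_k inherits s_{k+1} = s_{k-1} − q_k·s_k, t_{k+1} = t_{k-1} − q_k·t_k, so r_k = a·s_k + b·t_k at every step:
  q = 1: r = 159, s = 1 − 1·0 = 1, t = 0 − 1·1 = -1  (check: 357·1 + 198·(-1) = 159)
  q = 1: r = 39, s = 0 − 1·1 = -1, t = 1 − 1·(-1) = 2  (check: 357·(-1) + 198·2 = 39)
  q = 4: r = 3, s = 1 − 4·(-1) = 5, t = -1 − 4·2 = -9  (check: 357·5 + 198·(-9) = 3)
The row with r = 3 (the gcd) gives the Bezout coefficients s = 5, t = -9.
Result: 357 · (5) + 198 · (-9) = 3.

gcd(357, 198) = 3; s = 5, t = -9 (check: 357·5 + 198·(-9) = 3).


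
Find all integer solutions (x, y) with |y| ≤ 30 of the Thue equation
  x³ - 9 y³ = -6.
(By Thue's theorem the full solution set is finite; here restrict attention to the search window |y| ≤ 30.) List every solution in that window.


The equation is x³ - 9y³ = -6. For fixed y, x³ = 9·y³ − 6, so a solution requires the RHS to be a perfect cube.
Strategy: iterate y from -30 to 30, compute RHS = 9·y³ − 6, and check whether it is a (positive or negative) perfect cube.
Check small values of y:
  y = 0: RHS = -6 is not a perfect cube.
  y = 1: RHS = 3 is not a perfect cube.
  y = -1: RHS = -15 is not a perfect cube.
  y = 2: RHS = 66 is not a perfect cube.
  y = -2: RHS = -78 is not a perfect cube.
  y = 3: RHS = 237 is not a perfect cube.
  y = -3: RHS = -249 is not a perfect cube.
Continuing the search up to |y| = 30 finds no solutions either.
No (x, y) in the scanned range satisfies the equation.

No integer solutions with |y| ≤ 30.


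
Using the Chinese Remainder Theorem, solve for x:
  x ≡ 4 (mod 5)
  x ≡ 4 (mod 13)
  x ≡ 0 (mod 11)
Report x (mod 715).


Moduli 5, 13, 11 are pairwise coprime; by CRT there is a unique solution modulo M = 5 · 13 · 11 = 715.
Solve pairwise, accumulating the modulus:
  Start with x ≡ 4 (mod 5).
  Combine with x ≡ 4 (mod 13): since gcd(5, 13) = 1, we get a unique residue mod 65.
    Write x = 4 + 5·t and substitute into x ≡ 4 (mod 13): 5·t ≡ 4 − 4 = 0 (mod 13).
    The inverse of 5 mod 13 is 8 (since 5·8 = 40 = 3·13 + 1), so t ≡ 8·0 = 0 ≡ 0 (mod 13).
    Then x = 4 + 5·0 = 4, valid modulo lcm(5, 13) = 65: x ≡ 4 (mod 65).
  Combine with x ≡ 0 (mod 11): since gcd(65, 11) = 1, we get a unique residue mod 715.
    Write x = 4 + 65·t and substitute into x ≡ 0 (mod 11): 65·t ≡ 0 − 4 = -4 (mod 11).
    Reduce coefficients mod 11: 10·t ≡ 7 (mod 11).
    The inverse of 10 mod 11 is 10 (since 10·10 = 100 = 9·11 + 1), so t ≡ 10·7 = 70 ≡ 4 (mod 11).
    Then x = 4 + 65·4 = 264, valid modulo lcm(65, 11) = 715: x ≡ 264 (mod 715).
Verify: 264 mod 5 = 4 ✓, 264 mod 13 = 4 ✓, 264 mod 11 = 0 ✓.

x ≡ 264 (mod 715).


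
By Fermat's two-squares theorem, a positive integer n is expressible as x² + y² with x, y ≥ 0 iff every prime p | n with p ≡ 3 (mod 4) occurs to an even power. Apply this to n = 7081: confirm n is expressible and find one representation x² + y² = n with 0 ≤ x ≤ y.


Step 1: Factor n = 7081 = 73 · 97.
Step 2: Check the mod-4 condition on each prime factor: 73 ≡ 1 (mod 4), exponent 1; 97 ≡ 1 (mod 4), exponent 1.
All primes ≡ 3 (mod 4) appear to even exponent (or don't appear), so by the two-squares theorem n IS expressible as a sum of two squares.
Step 3: Build a representation. Here n = 73 · 97 is a product of primes ≡ 1 (mod 4). Each prime p ≡ 1 (mod 4) is itself a sum of two squares; find a² by testing p − a² for a perfect square:
  73: 73 − 1² = 72, 73 − 2² = 69, 73 − 3² = 64 = 8² ⇒ 73 = 3² + 8².
  97: 97 − 1² = 96, 97 − 2² = 93, 97 − 3² = 88, 97 − 4² = 81 = 9² ⇒ 97 = 4² + 9².
  Combine using the Brahmagupta–Fibonacci identity (a² + b²)(c² + d²) = (ac − bd)² + (ad + bc)² = (ac + bd)² + (ad − bc)²:
  73 · 97 = 7081: from (3² + 8²)(4² + 9²), take (3·4 − 8·9, 3·9 + 8·4) = (12 − 72, 27 + 32) = (-60, 59); dropping signs (only squares matter) gives (60, 59); check 60² + 59² = 3600 + 3481 = 7081 ✓.
Step 4: Order so x ≤ y and verify: 59² + 60² = 3481 + 3600 = 7081 = n. ✓

n = 7081 = 59² + 60² (one valid representation with x ≤ y).


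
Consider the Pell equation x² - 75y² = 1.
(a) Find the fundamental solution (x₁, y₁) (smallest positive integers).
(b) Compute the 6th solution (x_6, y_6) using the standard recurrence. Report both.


Step 1: Find the fundamental solution (x₁, y₁) of x² - 75y² = 1.
  Expand √75 as a continued fraction. a₀ = ⌊√75⌋ = 8; iterate m_{k+1} = d_k·a_k − m_k, d_{k+1} = (75 − m_{k+1}²)/d_k, a_{k+1} = ⌊(a₀ + m_{k+1})/d_{k+1}⌋ (starting m₀ = 0, d₀ = 1), with convergents p_k = a_k·p_{k-1} + p_{k-2}, q_k = a_k·q_{k-1} + q_{k-2} (p₋₁ = 1, q₋₁ = 0):
  k = 0: a₀ = 8; p₀/q₀ = 8/1; p₀² − 75·q₀² = 64 − 75 = -11.
  k = 1: m = 8, d = 11, a = ⌊(8 + 8)/11⌋ = 1; p/q = (1·8 + 1)/(1·1 + 0) = 9/1; p² − 75·q² = 81 − 75 = 6.
  k = 2: m = 3, d = 6, a = ⌊(8 + 3)/6⌋ = 1; p/q = (1·9 + 8)/(1·1 + 1) = 17/2; p² − 75·q² = 289 − 300 = -11.
  k = 3: m = 3, d = 11, a = ⌊(8 + 3)/11⌋ = 1; p/q = (1·17 + 9)/(1·2 + 1) = 26/3; p² − 75·q² = 676 − 675 = 1.
  The first convergent with p² − 75·q² = 1 gives the fundamental solution (x₁, y₁) = (26, 3).
Step 2: Apply the recurrence (x_{n+1}, y_{n+1}) = (x₁x_n + 75y₁y_n, x₁y_n + y₁x_n) repeatedly.
  From (x_1, y_1) = (26, 3): x_2 = 26·26 + 75·3·3 = 1351; y_2 = 26·3 + 3·26 = 156.
  From (x_2, y_2) = (1351, 156): x_3 = 26·1351 + 75·3·156 = 70226; y_3 = 26·156 + 3·1351 = 8109.
  From (x_3, y_3) = (70226, 8109): x_4 = 26·70226 + 75·3·8109 = 3650401; y_4 = 26·8109 + 3·70226 = 421512.
  From (x_4, y_4) = (3650401, 421512): x_5 = 26·3650401 + 75·3·421512 = 189750626; y_5 = 26·421512 + 3·3650401 = 21910515.
  From (x_5, y_5) = (189750626, 21910515): x_6 = 26·189750626 + 75·3·21910515 = 9863382151; y_6 = 26·21910515 + 3·189750626 = 1138925268.
Step 3: Verify x_6² - 75·y_6² = 97286307456665386801 - 97286307456665386800 = 1 (should be 1). ✓

(x_1, y_1) = (26, 3); (x_6, y_6) = (9863382151, 1138925268).


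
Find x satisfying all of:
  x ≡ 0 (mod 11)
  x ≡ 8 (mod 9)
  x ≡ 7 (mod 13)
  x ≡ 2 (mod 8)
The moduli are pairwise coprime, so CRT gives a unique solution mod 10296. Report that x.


Product of moduli M = 11 · 9 · 13 · 8 = 10296.
Merge one congruence at a time:
  Start: x ≡ 0 (mod 11).
  Combine with x ≡ 8 (mod 9); new modulus lcm = 99.
    Write x = 0 + 11·t and substitute into x ≡ 8 (mod 9): 11·t ≡ 8 − 0 = 8 (mod 9).
    Reduce coefficients mod 9: 2·t ≡ 8 (mod 9).
    The inverse of 2 mod 9 is 5 (since 2·5 = 10 = 1·9 + 1), so t ≡ 5·8 = 40 ≡ 4 (mod 9).
    Then x = 0 + 11·4 = 44, valid modulo lcm(11, 9) = 99: x ≡ 44 (mod 99).
  Combine with x ≡ 7 (mod 13); new modulus lcm = 1287.
    Write x = 44 + 99·t and substitute into x ≡ 7 (mod 13): 99·t ≡ 7 − 44 = -37 (mod 13).
    Reduce coefficients mod 13: 8·t ≡ 2 (mod 13).
    The inverse of 8 mod 13 is 5 (since 8·5 = 40 = 3·13 + 1), so t ≡ 5·2 = 10 ≡ 10 (mod 13).
    Then x = 44 + 99·10 = 1034, valid modulo lcm(99, 13) = 1287: x ≡ 1034 (mod 1287).
  Combine with x ≡ 2 (mod 8); new modulus lcm = 10296.
    Write x = 1034 + 1287·t and substitute into x ≡ 2 (mod 8): 1287·t ≡ 2 − 1034 = -1032 (mod 8).
    Reduce coefficients mod 8: 7·t ≡ 0 (mod 8).
    The inverse of 7 mod 8 is 7 (since 7·7 = 49 = 6·8 + 1), so t ≡ 7·0 = 0 ≡ 0 (mod 8).
    Then x = 1034 + 1287·0 = 1034, valid modulo lcm(1287, 8) = 10296: x ≡ 1034 (mod 10296).
Verify against each original: 1034 mod 11 = 0, 1034 mod 9 = 8, 1034 mod 13 = 7, 1034 mod 8 = 2.

x ≡ 1034 (mod 10296).


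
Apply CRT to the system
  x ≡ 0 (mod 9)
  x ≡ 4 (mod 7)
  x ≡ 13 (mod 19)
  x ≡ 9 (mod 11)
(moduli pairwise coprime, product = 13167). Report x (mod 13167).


Product of moduli M = 9 · 7 · 19 · 11 = 13167.
Merge one congruence at a time:
  Start: x ≡ 0 (mod 9).
  Combine with x ≡ 4 (mod 7); new modulus lcm = 63.
    Write x = 0 + 9·t and substitute into x ≡ 4 (mod 7): 9·t ≡ 4 − 0 = 4 (mod 7).
    Reduce coefficients mod 7: 2·t ≡ 4 (mod 7).
    The inverse of 2 mod 7 is 4 (since 2·4 = 8 = 1·7 + 1), so t ≡ 4·4 = 16 ≡ 2 (mod 7).
    Then x = 0 + 9·2 = 18, valid modulo lcm(9, 7) = 63: x ≡ 18 (mod 63).
  Combine with x ≡ 13 (mod 19); new modulus lcm = 1197.
    Write x = 18 + 63·t and substitute into x ≡ 13 (mod 19): 63·t ≡ 13 − 18 = -5 (mod 19).
    Reduce coefficients mod 19: 6·t ≡ 14 (mod 19).
    The inverse of 6 mod 19 is 16 (since 6·16 = 96 = 5·19 + 1), so t ≡ 16·14 = 224 ≡ 15 (mod 19).
    Then x = 18 + 63·15 = 963, valid modulo lcm(63, 19) = 1197: x ≡ 963 (mod 1197).
  Combine with x ≡ 9 (mod 11); new modulus lcm = 13167.
    Write x = 963 + 1197·t and substitute into x ≡ 9 (mod 11): 1197·t ≡ 9 − 963 = -954 (mod 11).
    Reduce coefficients mod 11: 9·t ≡ 3 (mod 11).
    The inverse of 9 mod 11 is 5 (since 9·5 = 45 = 4·11 + 1), so t ≡ 5·3 = 15 ≡ 4 (mod 11).
    Then x = 963 + 1197·4 = 5751, valid modulo lcm(1197, 11) = 13167: x ≡ 5751 (mod 13167).
Verify against each original: 5751 mod 9 = 0, 5751 mod 7 = 4, 5751 mod 19 = 13, 5751 mod 11 = 9.

x ≡ 5751 (mod 13167).


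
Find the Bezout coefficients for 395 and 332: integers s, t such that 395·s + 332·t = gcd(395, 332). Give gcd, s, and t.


Euclidean algorithm on (395, 332) — divide until remainder is 0:
  395 = 1 · 332 + 63
  332 = 5 · 63 + 17
  63 = 3 · 17 + 12
  17 = 1 · 12 + 5
  12 = 2 · 5 + 2
  5 = 2 · 2 + 1
  2 = 2 · 1 + 0
gcd(395, 332) = 1.
Track Bezout coefficients alongside the remainders: start with r₀ = 395 = a·1 + b·0 (s = 1, t = 0) and r₁ = 332 = a·0 + b·1 (s = 0, t = 1); each new remainder r_{k+1} = r_{k-1} − q_k·r_k inherits s_{k+1} = s_{k-1} − q_k·s_k, t_{k+1} = t_{k-1} − q_k·t_k, so r_k = a·s_k + b·t_k at every step:
  q = 1: r = 63, s = 1 − 1·0 = 1, t = 0 − 1·1 = -1  (check: 395·1 + 332·(-1) = 63)
  q = 5: r = 17, s = 0 − 5·1 = -5, t = 1 − 5·(-1) = 6  (check: 395·(-5) + 332·6 = 17)
  q = 3: r = 12, s = 1 − 3·(-5) = 16, t = -1 − 3·6 = -19  (check: 395·16 + 332·(-19) = 12)
  q = 1: r = 5, s = -5 − 1·16 = -21, t = 6 − 1·(-19) = 25  (check: 395·(-21) + 332·25 = 5)
  q = 2: r = 2, s = 16 − 2·(-21) = 58, t = -19 − 2·25 = -69  (check: 395·58 + 332·(-69) = 2)
  q = 2: r = 1, s = -21 − 2·58 = -137, t = 25 − 2·(-69) = 163  (check: 395·(-137) + 332·163 = 1)
The row with r = 1 (the gcd) gives the Bezout coefficients s = -137, t = 163.
Result: 395 · (-137) + 332 · (163) = 1.

gcd(395, 332) = 1; s = -137, t = 163 (check: 395·(-137) + 332·163 = 1).


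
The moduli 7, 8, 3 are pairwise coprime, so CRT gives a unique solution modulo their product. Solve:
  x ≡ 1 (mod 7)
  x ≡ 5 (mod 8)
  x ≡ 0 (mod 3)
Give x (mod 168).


Moduli 7, 8, 3 are pairwise coprime; by CRT there is a unique solution modulo M = 7 · 8 · 3 = 168.
Solve pairwise, accumulating the modulus:
  Start with x ≡ 1 (mod 7).
  Combine with x ≡ 5 (mod 8): since gcd(7, 8) = 1, we get a unique residue mod 56.
    Write x = 1 + 7·t and substitute into x ≡ 5 (mod 8): 7·t ≡ 5 − 1 = 4 (mod 8).
    The inverse of 7 mod 8 is 7 (since 7·7 = 49 = 6·8 + 1), so t ≡ 7·4 = 28 ≡ 4 (mod 8).
    Then x = 1 + 7·4 = 29, valid modulo lcm(7, 8) = 56: x ≡ 29 (mod 56).
  Combine with x ≡ 0 (mod 3): since gcd(56, 3) = 1, we get a unique residue mod 168.
    Write x = 29 + 56·t and substitute into x ≡ 0 (mod 3): 56·t ≡ 0 − 29 = -29 (mod 3).
    Reduce coefficients mod 3: 2·t ≡ 1 (mod 3).
    The inverse of 2 mod 3 is 2 (since 2·2 = 4 = 1·3 + 1), so t ≡ 2·1 = 2 ≡ 2 (mod 3).
    Then x = 29 + 56·2 = 141, valid modulo lcm(56, 3) = 168: x ≡ 141 (mod 168).
Verify: 141 mod 7 = 1 ✓, 141 mod 8 = 5 ✓, 141 mod 3 = 0 ✓.

x ≡ 141 (mod 168).


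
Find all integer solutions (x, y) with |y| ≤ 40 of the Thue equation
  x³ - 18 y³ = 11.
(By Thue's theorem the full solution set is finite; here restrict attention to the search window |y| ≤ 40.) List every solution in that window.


The equation is x³ - 18y³ = 11. For fixed y, x³ = 18·y³ + 11, so a solution requires the RHS to be a perfect cube.
Strategy: iterate y from -40 to 40, compute RHS = 18·y³ + 11, and check whether it is a (positive or negative) perfect cube.
Check small values of y:
  y = 0: RHS = 11 is not a perfect cube.
  y = 1: RHS = 29 is not a perfect cube.
  y = -1: RHS = -7 is not a perfect cube.
  y = 2: RHS = 155 is not a perfect cube.
  y = -2: RHS = -133 is not a perfect cube.
  y = 3: RHS = 497 is not a perfect cube.
  y = -3: RHS = -475 is not a perfect cube.
Continuing the search up to |y| = 40 finds no solutions either.
No (x, y) in the scanned range satisfies the equation.

No integer solutions with |y| ≤ 40.


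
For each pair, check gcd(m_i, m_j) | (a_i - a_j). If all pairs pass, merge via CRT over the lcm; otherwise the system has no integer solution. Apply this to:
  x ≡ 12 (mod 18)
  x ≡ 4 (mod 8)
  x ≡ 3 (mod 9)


Moduli 18, 8, 9 are not pairwise coprime, so CRT works modulo lcm(m_i) when all pairwise compatibility conditions hold.
Pairwise compatibility: gcd(m_i, m_j) must divide a_i - a_j for every pair.
Merge one congruence at a time:
  Start: x ≡ 12 (mod 18).
  Combine with x ≡ 4 (mod 8): gcd(18, 8) = 2; 4 - 12 = -8, which IS divisible by 2, so compatible.
    Write x = 12 + 18·t and substitute into x ≡ 4 (mod 8): 18·t ≡ 4 − 12 = -8 (mod 8).
    Divide the congruence (and modulus) by g = 2: 9·t ≡ -4 (mod 4).
    Reduce coefficients mod 4: 1·t ≡ 0 (mod 4).
    So t ≡ 0 (mod 4).
    Then x = 12 + 18·0 = 12, valid modulo lcm(18, 8) = 72: x ≡ 12 (mod 72).
  Combine with x ≡ 3 (mod 9): gcd(72, 9) = 9; 3 - 12 = -9, which IS divisible by 9, so compatible.
    Write x = 12 + 72·t and substitute into x ≡ 3 (mod 9): 72·t ≡ 3 − 12 = -9 (mod 9).
    Divide the congruence (and modulus) by g = 9: 8·t ≡ -1 (mod 1).
    Modulo 1 every t works; take t = 0.
    Then x = 12 + 72·0 = 12, valid modulo lcm(72, 9) = 72: x ≡ 12 (mod 72).
Verify: 12 mod 18 = 12, 12 mod 8 = 4, 12 mod 9 = 3.

x ≡ 12 (mod 72).


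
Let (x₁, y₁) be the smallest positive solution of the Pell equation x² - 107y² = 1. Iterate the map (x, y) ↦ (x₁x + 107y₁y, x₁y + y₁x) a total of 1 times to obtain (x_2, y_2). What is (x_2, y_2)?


Step 1: Find the fundamental solution (x₁, y₁) of x² - 107y² = 1.
  Expand √107 as a continued fraction. a₀ = ⌊√107⌋ = 10; iterate m_{k+1} = d_k·a_k − m_k, d_{k+1} = (107 − m_{k+1}²)/d_k, a_{k+1} = ⌊(a₀ + m_{k+1})/d_{k+1}⌋ (starting m₀ = 0, d₀ = 1), with convergents p_k = a_k·p_{k-1} + p_{k-2}, q_k = a_k·q_{k-1} + q_{k-2} (p₋₁ = 1, q₋₁ = 0):
  k = 0: a₀ = 10; p₀/q₀ = 10/1; p₀² − 107·q₀² = 100 − 107 = -7.
  k = 1: m = 10, d = 7, a = ⌊(10 + 10)/7⌋ = 2; p/q = (2·10 + 1)/(2·1 + 0) = 21/2; p² − 107·q² = 441 − 428 = 13.
  k = 2: m = 4, d = 13, a = ⌊(10 + 4)/13⌋ = 1; p/q = (1·21 + 10)/(1·2 + 1) = 31/3; p² − 107·q² = 961 − 963 = -2.
  k = 3: m = 9, d = 2, a = ⌊(10 + 9)/2⌋ = 9; p/q = (9·31 + 21)/(9·3 + 2) = 300/29; p² − 107·q² = 90000 − 89987 = 13.
  k = 4: m = 9, d = 13, a = ⌊(10 + 9)/13⌋ = 1; p/q = (1·300 + 31)/(1·29 + 3) = 331/32; p² − 107·q² = 109561 − 109568 = -7.
  k = 5: m = 4, d = 7, a = ⌊(10 + 4)/7⌋ = 2; p/q = (2·331 + 300)/(2·32 + 29) = 962/93; p² − 107·q² = 925444 − 925443 = 1.
  The first convergent with p² − 107·q² = 1 gives the fundamental solution (x₁, y₁) = (962, 93).
Step 2: Apply the recurrence (x_{n+1}, y_{n+1}) = (x₁x_n + 107y₁y_n, x₁y_n + y₁x_n) repeatedly.
  From (x_1, y_1) = (962, 93): x_2 = 962·962 + 107·93·93 = 1850887; y_2 = 962·93 + 93·962 = 178932.
Step 3: Verify x_2² - 107·y_2² = 3425782686769 - 3425782686768 = 1 (should be 1). ✓

(x_1, y_1) = (962, 93); (x_2, y_2) = (1850887, 178932).


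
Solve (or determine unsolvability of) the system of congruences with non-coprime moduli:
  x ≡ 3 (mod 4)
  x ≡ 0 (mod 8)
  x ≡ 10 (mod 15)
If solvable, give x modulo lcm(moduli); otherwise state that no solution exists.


Moduli 4, 8, 15 are not pairwise coprime, so CRT works modulo lcm(m_i) when all pairwise compatibility conditions hold.
Pairwise compatibility: gcd(m_i, m_j) must divide a_i - a_j for every pair.
Merge one congruence at a time:
  Start: x ≡ 3 (mod 4).
  Combine with x ≡ 0 (mod 8): gcd(4, 8) = 4, and 0 - 3 = -3 is NOT divisible by 4.
    ⇒ system is inconsistent (no integer solution).

No solution (the system is inconsistent).


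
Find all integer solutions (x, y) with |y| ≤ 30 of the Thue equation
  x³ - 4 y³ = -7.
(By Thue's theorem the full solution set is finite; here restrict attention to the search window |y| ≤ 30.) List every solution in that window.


The equation is x³ - 4y³ = -7. For fixed y, x³ = 4·y³ − 7, so a solution requires the RHS to be a perfect cube.
Strategy: iterate y from -30 to 30, compute RHS = 4·y³ − 7, and check whether it is a (positive or negative) perfect cube.
Check small values of y:
  y = 0: RHS = -7 is not a perfect cube.
  y = 1: RHS = -3 is not a perfect cube.
  y = -1: RHS = -11 is not a perfect cube.
  y = 2: RHS = 25 is not a perfect cube.
  y = -2: RHS = -39 is not a perfect cube.
  y = 3: RHS = 101 is not a perfect cube.
  y = -3: RHS = -115 is not a perfect cube.
Continuing the search up to |y| = 30 finds no solutions either.
No (x, y) in the scanned range satisfies the equation.

No integer solutions with |y| ≤ 30.


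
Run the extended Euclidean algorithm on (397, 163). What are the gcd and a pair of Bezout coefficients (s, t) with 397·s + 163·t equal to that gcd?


Euclidean algorithm on (397, 163) — divide until remainder is 0:
  397 = 2 · 163 + 71
  163 = 2 · 71 + 21
  71 = 3 · 21 + 8
  21 = 2 · 8 + 5
  8 = 1 · 5 + 3
  5 = 1 · 3 + 2
  3 = 1 · 2 + 1
  2 = 2 · 1 + 0
gcd(397, 163) = 1.
Track Bezout coefficients alongside the remainders: start with r₀ = 397 = a·1 + b·0 (s = 1, t = 0) and r₁ = 163 = a·0 + b·1 (s = 0, t = 1); each new remainder r_{k+1} = r_{k-1} − q_k·r_k inherits s_{k+1} = s_{k-1} − q_k·s_k, t_{k+1} = t_{k-1} − q_k·t_k, so r_k = a·s_k + b·t_k at every step:
  q = 2: r = 71, s = 1 − 2·0 = 1, t = 0 − 2·1 = -2  (check: 397·1 + 163·(-2) = 71)
  q = 2: r = 21, s = 0 − 2·1 = -2, t = 1 − 2·(-2) = 5  (check: 397·(-2) + 163·5 = 21)
  q = 3: r = 8, s = 1 − 3·(-2) = 7, t = -2 − 3·5 = -17  (check: 397·7 + 163·(-17) = 8)
  q = 2: r = 5, s = -2 − 2·7 = -16, t = 5 − 2·(-17) = 39  (check: 397·(-16) + 163·39 = 5)
  q = 1: r = 3, s = 7 − 1·(-16) = 23, t = -17 − 1·39 = -56  (check: 397·23 + 163·(-56) = 3)
  q = 1: r = 2, s = -16 − 1·23 = -39, t = 39 − 1·(-56) = 95  (check: 397·(-39) + 163·95 = 2)
  q = 1: r = 1, s = 23 − 1·(-39) = 62, t = -56 − 1·95 = -151  (check: 397·62 + 163·(-151) = 1)
The row with r = 1 (the gcd) gives the Bezout coefficients s = 62, t = -151.
Result: 397 · (62) + 163 · (-151) = 1.

gcd(397, 163) = 1; s = 62, t = -151 (check: 397·62 + 163·(-151) = 1).


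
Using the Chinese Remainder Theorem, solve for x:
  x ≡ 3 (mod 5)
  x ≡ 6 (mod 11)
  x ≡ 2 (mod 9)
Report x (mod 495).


Moduli 5, 11, 9 are pairwise coprime; by CRT there is a unique solution modulo M = 5 · 11 · 9 = 495.
Solve pairwise, accumulating the modulus:
  Start with x ≡ 3 (mod 5).
  Combine with x ≡ 6 (mod 11): since gcd(5, 11) = 1, we get a unique residue mod 55.
    Write x = 3 + 5·t and substitute into x ≡ 6 (mod 11): 5·t ≡ 6 − 3 = 3 (mod 11).
    The inverse of 5 mod 11 is 9 (since 5·9 = 45 = 4·11 + 1), so t ≡ 9·3 = 27 ≡ 5 (mod 11).
    Then x = 3 + 5·5 = 28, valid modulo lcm(5, 11) = 55: x ≡ 28 (mod 55).
  Combine with x ≡ 2 (mod 9): since gcd(55, 9) = 1, we get a unique residue mod 495.
    Write x = 28 + 55·t and substitute into x ≡ 2 (mod 9): 55·t ≡ 2 − 28 = -26 (mod 9).
    Reduce coefficients mod 9: 1·t ≡ 1 (mod 9).
    So t ≡ 1 (mod 9).
    Then x = 28 + 55·1 = 83, valid modulo lcm(55, 9) = 495: x ≡ 83 (mod 495).
Verify: 83 mod 5 = 3 ✓, 83 mod 11 = 6 ✓, 83 mod 9 = 2 ✓.

x ≡ 83 (mod 495).


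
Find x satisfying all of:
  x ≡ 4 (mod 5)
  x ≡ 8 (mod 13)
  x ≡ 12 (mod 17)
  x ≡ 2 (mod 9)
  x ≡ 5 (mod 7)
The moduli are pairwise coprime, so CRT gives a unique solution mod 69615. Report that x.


Product of moduli M = 5 · 13 · 17 · 9 · 7 = 69615.
Merge one congruence at a time:
  Start: x ≡ 4 (mod 5).
  Combine with x ≡ 8 (mod 13); new modulus lcm = 65.
    Write x = 4 + 5·t and substitute into x ≡ 8 (mod 13): 5·t ≡ 8 − 4 = 4 (mod 13).
    The inverse of 5 mod 13 is 8 (since 5·8 = 40 = 3·13 + 1), so t ≡ 8·4 = 32 ≡ 6 (mod 13).
    Then x = 4 + 5·6 = 34, valid modulo lcm(5, 13) = 65: x ≡ 34 (mod 65).
  Combine with x ≡ 12 (mod 17); new modulus lcm = 1105.
    Write x = 34 + 65·t and substitute into x ≡ 12 (mod 17): 65·t ≡ 12 − 34 = -22 (mod 17).
    Reduce coefficients mod 17: 14·t ≡ 12 (mod 17).
    The inverse of 14 mod 17 is 11 (since 14·11 = 154 = 9·17 + 1), so t ≡ 11·12 = 132 ≡ 13 (mod 17).
    Then x = 34 + 65·13 = 879, valid modulo lcm(65, 17) = 1105: x ≡ 879 (mod 1105).
  Combine with x ≡ 2 (mod 9); new modulus lcm = 9945.
    Write x = 879 + 1105·t and substitute into x ≡ 2 (mod 9): 1105·t ≡ 2 − 879 = -877 (mod 9).
    Reduce coefficients mod 9: 7·t ≡ 5 (mod 9).
    The inverse of 7 mod 9 is 4 (since 7·4 = 28 = 3·9 + 1), so t ≡ 4·5 = 20 ≡ 2 (mod 9).
    Then x = 879 + 1105·2 = 3089, valid modulo lcm(1105, 9) = 9945: x ≡ 3089 (mod 9945).
  Combine with x ≡ 5 (mod 7); new modulus lcm = 69615.
    Write x = 3089 + 9945·t and substitute into x ≡ 5 (mod 7): 9945·t ≡ 5 − 3089 = -3084 (mod 7).
    Reduce coefficients mod 7: 5·t ≡ 3 (mod 7).
    The inverse of 5 mod 7 is 3 (since 5·3 = 15 = 2·7 + 1), so t ≡ 3·3 = 9 ≡ 2 (mod 7).
    Then x = 3089 + 9945·2 = 22979, valid modulo lcm(9945, 7) = 69615: x ≡ 22979 (mod 69615).
Verify against each original: 22979 mod 5 = 4, 22979 mod 13 = 8, 22979 mod 17 = 12, 22979 mod 9 = 2, 22979 mod 7 = 5.

x ≡ 22979 (mod 69615).


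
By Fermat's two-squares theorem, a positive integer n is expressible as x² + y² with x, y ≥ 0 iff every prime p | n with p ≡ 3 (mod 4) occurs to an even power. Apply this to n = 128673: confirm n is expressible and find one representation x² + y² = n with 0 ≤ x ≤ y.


Step 1: Factor n = 128673 = 3^2 · 17 · 29^2.
Step 2: Check the mod-4 condition on each prime factor: 3 ≡ 3 (mod 4), exponent 2 (must be even); 17 ≡ 1 (mod 4), exponent 1; 29 ≡ 1 (mod 4), exponent 2.
All primes ≡ 3 (mod 4) appear to even exponent (or don't appear), so by the two-squares theorem n IS expressible as a sum of two squares.
Step 3: Build a representation. Group n = k² · m with k = 3 and m = 17 · 29 · 29 = 14297 (a product of primes ≡ 1 (mod 4)); a representation of m scales to one of n via (k·x)² + (k·y)² = k²(x² + y²). Each prime p ≡ 1 (mod 4) is itself a sum of two squares; find a² by testing p − a² for a perfect square:
  17: 17 − 1² = 16 = 4² ⇒ 17 = 1² + 4².
  29: 29 − 1² = 28, 29 − 2² = 25 = 5² ⇒ 29 = 2² + 5².
  Combine using the Brahmagupta–Fibonacci identity (a² + b²)(c² + d²) = (ac − bd)² + (ad + bc)² = (ac + bd)² + (ad − bc)²:
  17 · 29 = 493: from (1² + 4²)(2² + 5²), take (1·2 − 4·5, 1·5 + 4·2) = (2 − 20, 5 + 8) = (-18, 13); dropping signs (only squares matter) gives (18, 13); check 18² + 13² = 324 + 169 = 493 ✓.
  493 · 29 = 14297: from (18² + 13²)(2² + 5²), take (18·2 − 13·5, 18·5 + 13·2) = (36 − 65, 90 + 26) = (-29, 116); dropping signs (only squares matter) gives (29, 116); check 29² + 116² = 841 + 13456 = 14297 ✓.
  Scale by k = 3: (3·29, 3·116) = (87, 348).
Step 4: Order so x ≤ y and verify: 87² + 348² = 7569 + 121104 = 128673 = n. ✓

n = 128673 = 87² + 348² (one valid representation with x ≤ y).


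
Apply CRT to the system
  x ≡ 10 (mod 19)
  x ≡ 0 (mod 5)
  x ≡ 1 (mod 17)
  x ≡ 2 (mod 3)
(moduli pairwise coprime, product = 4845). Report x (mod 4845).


Product of moduli M = 19 · 5 · 17 · 3 = 4845.
Merge one congruence at a time:
  Start: x ≡ 10 (mod 19).
  Combine with x ≡ 0 (mod 5); new modulus lcm = 95.
    Write x = 10 + 19·t and substitute into x ≡ 0 (mod 5): 19·t ≡ 0 − 10 = -10 (mod 5).
    Reduce coefficients mod 5: 4·t ≡ 0 (mod 5).
    The inverse of 4 mod 5 is 4 (since 4·4 = 16 = 3·5 + 1), so t ≡ 4·0 = 0 ≡ 0 (mod 5).
    Then x = 10 + 19·0 = 10, valid modulo lcm(19, 5) = 95: x ≡ 10 (mod 95).
  Combine with x ≡ 1 (mod 17); new modulus lcm = 1615.
    Write x = 10 + 95·t and substitute into x ≡ 1 (mod 17): 95·t ≡ 1 − 10 = -9 (mod 17).
    Reduce coefficients mod 17: 10·t ≡ 8 (mod 17).
    The inverse of 10 mod 17 is 12 (since 10·12 = 120 = 7·17 + 1), so t ≡ 12·8 = 96 ≡ 11 (mod 17).
    Then x = 10 + 95·11 = 1055, valid modulo lcm(95, 17) = 1615: x ≡ 1055 (mod 1615).
  Combine with x ≡ 2 (mod 3); new modulus lcm = 4845.
    Write x = 1055 + 1615·t and substitute into x ≡ 2 (mod 3): 1615·t ≡ 2 − 1055 = -1053 (mod 3).
    Reduce coefficients mod 3: 1·t ≡ 0 (mod 3).
    So t ≡ 0 (mod 3).
    Then x = 1055 + 1615·0 = 1055, valid modulo lcm(1615, 3) = 4845: x ≡ 1055 (mod 4845).
Verify against each original: 1055 mod 19 = 10, 1055 mod 5 = 0, 1055 mod 17 = 1, 1055 mod 3 = 2.

x ≡ 1055 (mod 4845).


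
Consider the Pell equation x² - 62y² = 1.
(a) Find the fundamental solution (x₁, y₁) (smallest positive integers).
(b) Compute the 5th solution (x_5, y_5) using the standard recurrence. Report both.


Step 1: Find the fundamental solution (x₁, y₁) of x² - 62y² = 1.
  Expand √62 as a continued fraction. a₀ = ⌊√62⌋ = 7; iterate m_{k+1} = d_k·a_k − m_k, d_{k+1} = (62 − m_{k+1}²)/d_k, a_{k+1} = ⌊(a₀ + m_{k+1})/d_{k+1}⌋ (starting m₀ = 0, d₀ = 1), with convergents p_k = a_k·p_{k-1} + p_{k-2}, q_k = a_k·q_{k-1} + q_{k-2} (p₋₁ = 1, q₋₁ = 0):
  k = 0: a₀ = 7; p₀/q₀ = 7/1; p₀² − 62·q₀² = 49 − 62 = -13.
  k = 1: m = 7, d = 13, a = ⌊(7 + 7)/13⌋ = 1; p/q = (1·7 + 1)/(1·1 + 0) = 8/1; p² − 62·q² = 64 − 62 = 2.
  k = 2: m = 6, d = 2, a = ⌊(7 + 6)/2⌋ = 6; p/q = (6·8 + 7)/(6·1 + 1) = 55/7; p² − 62·q² = 3025 − 3038 = -13.
  k = 3: m = 6, d = 13, a = ⌊(7 + 6)/13⌋ = 1; p/q = (1·55 + 8)/(1·7 + 1) = 63/8; p² − 62·q² = 3969 − 3968 = 1.
  The first convergent with p² − 62·q² = 1 gives the fundamental solution (x₁, y₁) = (63, 8).
Step 2: Apply the recurrence (x_{n+1}, y_{n+1}) = (x₁x_n + 62y₁y_n, x₁y_n + y₁x_n) repeatedly.
  From (x_1, y_1) = (63, 8): x_2 = 63·63 + 62·8·8 = 7937; y_2 = 63·8 + 8·63 = 1008.
  From (x_2, y_2) = (7937, 1008): x_3 = 63·7937 + 62·8·1008 = 999999; y_3 = 63·1008 + 8·7937 = 127000.
  From (x_3, y_3) = (999999, 127000): x_4 = 63·999999 + 62·8·127000 = 125991937; y_4 = 63·127000 + 8·999999 = 16000992.
  From (x_4, y_4) = (125991937, 16000992): x_5 = 63·125991937 + 62·8·16000992 = 15873984063; y_5 = 63·16000992 + 8·125991937 = 2015997992.
Step 3: Verify x_5² - 62·y_5² = 251983370032377987969 - 251983370032377987968 = 1 (should be 1). ✓

(x_1, y_1) = (63, 8); (x_5, y_5) = (15873984063, 2015997992).


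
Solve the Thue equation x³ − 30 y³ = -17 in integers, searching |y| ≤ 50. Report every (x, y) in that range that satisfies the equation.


The equation is x³ - 30y³ = -17. For fixed y, x³ = 30·y³ − 17, so a solution requires the RHS to be a perfect cube.
Strategy: iterate y from -50 to 50, compute RHS = 30·y³ − 17, and check whether it is a (positive or negative) perfect cube.
Check small values of y:
  y = 0: RHS = -17 is not a perfect cube.
  y = 1: RHS = 13 is not a perfect cube.
  y = -1: RHS = -47 is not a perfect cube.
  y = 2: RHS = 223 is not a perfect cube.
  y = -2: RHS = -257 is not a perfect cube.
  y = 3: RHS = 793 is not a perfect cube.
  y = -3: RHS = -827 is not a perfect cube.
Continuing the search up to |y| = 50 finds no solutions either.
No (x, y) in the scanned range satisfies the equation.

No integer solutions with |y| ≤ 50.


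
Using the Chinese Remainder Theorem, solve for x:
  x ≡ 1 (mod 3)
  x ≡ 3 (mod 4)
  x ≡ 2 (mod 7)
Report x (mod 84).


Moduli 3, 4, 7 are pairwise coprime; by CRT there is a unique solution modulo M = 3 · 4 · 7 = 84.
Solve pairwise, accumulating the modulus:
  Start with x ≡ 1 (mod 3).
  Combine with x ≡ 3 (mod 4): since gcd(3, 4) = 1, we get a unique residue mod 12.
    Write x = 1 + 3·t and substitute into x ≡ 3 (mod 4): 3·t ≡ 3 − 1 = 2 (mod 4).
    The inverse of 3 mod 4 is 3 (since 3·3 = 9 = 2·4 + 1), so t ≡ 3·2 = 6 ≡ 2 (mod 4).
    Then x = 1 + 3·2 = 7, valid modulo lcm(3, 4) = 12: x ≡ 7 (mod 12).
  Combine with x ≡ 2 (mod 7): since gcd(12, 7) = 1, we get a unique residue mod 84.
    Write x = 7 + 12·t and substitute into x ≡ 2 (mod 7): 12·t ≡ 2 − 7 = -5 (mod 7).
    Reduce coefficients mod 7: 5·t ≡ 2 (mod 7).
    The inverse of 5 mod 7 is 3 (since 5·3 = 15 = 2·7 + 1), so t ≡ 3·2 = 6 ≡ 6 (mod 7).
    Then x = 7 + 12·6 = 79, valid modulo lcm(12, 7) = 84: x ≡ 79 (mod 84).
Verify: 79 mod 3 = 1 ✓, 79 mod 4 = 3 ✓, 79 mod 7 = 2 ✓.

x ≡ 79 (mod 84).


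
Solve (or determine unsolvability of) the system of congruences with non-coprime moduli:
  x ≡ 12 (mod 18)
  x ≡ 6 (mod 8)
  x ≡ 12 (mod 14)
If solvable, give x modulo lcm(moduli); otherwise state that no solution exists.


Moduli 18, 8, 14 are not pairwise coprime, so CRT works modulo lcm(m_i) when all pairwise compatibility conditions hold.
Pairwise compatibility: gcd(m_i, m_j) must divide a_i - a_j for every pair.
Merge one congruence at a time:
  Start: x ≡ 12 (mod 18).
  Combine with x ≡ 6 (mod 8): gcd(18, 8) = 2; 6 - 12 = -6, which IS divisible by 2, so compatible.
    Write x = 12 + 18·t and substitute into x ≡ 6 (mod 8): 18·t ≡ 6 − 12 = -6 (mod 8).
    Divide the congruence (and modulus) by g = 2: 9·t ≡ -3 (mod 4).
    Reduce coefficients mod 4: 1·t ≡ 1 (mod 4).
    So t ≡ 1 (mod 4).
    Then x = 12 + 18·1 = 30, valid modulo lcm(18, 8) = 72: x ≡ 30 (mod 72).
  Combine with x ≡ 12 (mod 14): gcd(72, 14) = 2; 12 - 30 = -18, which IS divisible by 2, so compatible.
    Write x = 30 + 72·t and substitute into x ≡ 12 (mod 14): 72·t ≡ 12 − 30 = -18 (mod 14).
    Divide the congruence (and modulus) by g = 2: 36·t ≡ -9 (mod 7).
    Reduce coefficients mod 7: 1·t ≡ 5 (mod 7).
    So t ≡ 5 (mod 7).
    Then x = 30 + 72·5 = 390, valid modulo lcm(72, 14) = 504: x ≡ 390 (mod 504).
Verify: 390 mod 18 = 12, 390 mod 8 = 6, 390 mod 14 = 12.

x ≡ 390 (mod 504).
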